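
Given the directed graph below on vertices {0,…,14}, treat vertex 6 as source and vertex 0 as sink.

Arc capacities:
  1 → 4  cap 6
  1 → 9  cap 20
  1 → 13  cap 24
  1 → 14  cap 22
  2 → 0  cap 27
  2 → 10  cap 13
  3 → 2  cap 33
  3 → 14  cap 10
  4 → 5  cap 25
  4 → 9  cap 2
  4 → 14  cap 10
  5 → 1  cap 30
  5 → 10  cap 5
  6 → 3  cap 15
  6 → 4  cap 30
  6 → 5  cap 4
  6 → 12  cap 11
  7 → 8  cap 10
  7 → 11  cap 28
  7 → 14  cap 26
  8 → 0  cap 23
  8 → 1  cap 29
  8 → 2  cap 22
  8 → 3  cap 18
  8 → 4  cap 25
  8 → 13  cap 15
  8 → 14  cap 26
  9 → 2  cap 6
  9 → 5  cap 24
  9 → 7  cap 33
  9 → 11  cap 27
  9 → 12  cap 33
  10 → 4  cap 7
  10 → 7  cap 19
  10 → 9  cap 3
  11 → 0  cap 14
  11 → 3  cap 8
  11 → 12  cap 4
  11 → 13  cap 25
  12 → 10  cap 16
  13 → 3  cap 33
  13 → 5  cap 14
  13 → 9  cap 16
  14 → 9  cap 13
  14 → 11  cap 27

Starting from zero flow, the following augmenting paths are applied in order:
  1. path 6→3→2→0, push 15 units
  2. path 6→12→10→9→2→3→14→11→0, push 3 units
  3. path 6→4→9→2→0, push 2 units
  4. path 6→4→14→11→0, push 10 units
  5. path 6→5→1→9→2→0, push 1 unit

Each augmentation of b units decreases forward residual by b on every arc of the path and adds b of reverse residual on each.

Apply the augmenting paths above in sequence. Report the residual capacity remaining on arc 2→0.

after path 1 (6→3→2→0, push 15): res(2,0)=12
after path 2 (6→12→10→9→2→3→14→11→0, push 3): res(2,0)=12
after path 3 (6→4→9→2→0, push 2): res(2,0)=10
after path 4 (6→4→14→11→0, push 10): res(2,0)=10
after path 5 (6→5→1→9→2→0, push 1): res(2,0)=9

Residual capacity of (2,0): 9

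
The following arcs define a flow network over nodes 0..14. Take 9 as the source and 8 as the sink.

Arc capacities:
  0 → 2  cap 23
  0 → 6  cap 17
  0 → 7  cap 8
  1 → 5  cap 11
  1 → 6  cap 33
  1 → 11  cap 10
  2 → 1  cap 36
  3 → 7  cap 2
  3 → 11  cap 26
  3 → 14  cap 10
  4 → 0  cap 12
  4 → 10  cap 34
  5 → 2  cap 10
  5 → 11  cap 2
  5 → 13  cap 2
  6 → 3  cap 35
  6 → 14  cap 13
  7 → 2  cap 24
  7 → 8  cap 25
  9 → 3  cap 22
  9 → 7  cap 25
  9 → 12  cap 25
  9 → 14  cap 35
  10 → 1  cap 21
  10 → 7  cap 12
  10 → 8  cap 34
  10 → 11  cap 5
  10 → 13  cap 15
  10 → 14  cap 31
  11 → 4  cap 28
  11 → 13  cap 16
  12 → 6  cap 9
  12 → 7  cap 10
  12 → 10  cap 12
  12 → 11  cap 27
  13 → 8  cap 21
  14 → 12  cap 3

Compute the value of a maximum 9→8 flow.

augment #1: 9→7→8 bottleneck 25, total now 25
augment #2: 9→12→10→8 bottleneck 12, total now 37
augment #3: 9→3→11→13→8 bottleneck 16, total now 53
augment #4: 9→3→11→4→10→8 bottleneck 6, total now 59
augment #5: 9→12→11→4→10→8 bottleneck 13, total now 72
augment #6: 9→14→12→11→4→10→8 bottleneck 3, total now 75

Maximum flow value: 75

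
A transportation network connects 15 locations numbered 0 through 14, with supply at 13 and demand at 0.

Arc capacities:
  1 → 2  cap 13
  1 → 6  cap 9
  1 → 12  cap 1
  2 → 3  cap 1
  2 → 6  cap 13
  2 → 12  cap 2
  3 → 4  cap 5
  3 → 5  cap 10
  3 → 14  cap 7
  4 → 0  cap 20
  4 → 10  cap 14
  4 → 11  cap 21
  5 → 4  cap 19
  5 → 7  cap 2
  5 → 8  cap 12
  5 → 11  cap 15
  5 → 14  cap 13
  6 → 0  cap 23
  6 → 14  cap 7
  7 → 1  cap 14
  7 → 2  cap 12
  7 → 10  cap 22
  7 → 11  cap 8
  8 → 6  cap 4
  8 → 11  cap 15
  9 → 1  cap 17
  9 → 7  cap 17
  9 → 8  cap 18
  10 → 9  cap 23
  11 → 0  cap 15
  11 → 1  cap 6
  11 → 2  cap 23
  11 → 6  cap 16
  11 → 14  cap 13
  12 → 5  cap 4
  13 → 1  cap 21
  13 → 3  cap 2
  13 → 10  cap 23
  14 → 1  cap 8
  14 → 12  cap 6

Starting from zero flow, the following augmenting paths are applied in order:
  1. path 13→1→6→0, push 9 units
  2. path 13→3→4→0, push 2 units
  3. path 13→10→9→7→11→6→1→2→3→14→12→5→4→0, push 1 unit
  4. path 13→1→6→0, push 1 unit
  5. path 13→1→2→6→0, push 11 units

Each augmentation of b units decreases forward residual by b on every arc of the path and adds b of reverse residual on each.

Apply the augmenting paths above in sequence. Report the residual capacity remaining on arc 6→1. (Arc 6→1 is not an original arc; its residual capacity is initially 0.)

after path 1 (13→1→6→0, push 9): res(6,1)=9
after path 2 (13→3→4→0, push 2): res(6,1)=9
after path 3 (13→10→9→7→11→6→1→2→3→14→12→5→4→0, push 1): res(6,1)=8
after path 4 (13→1→6→0, push 1): res(6,1)=9
after path 5 (13→1→2→6→0, push 11): res(6,1)=9

Residual capacity of (6,1): 9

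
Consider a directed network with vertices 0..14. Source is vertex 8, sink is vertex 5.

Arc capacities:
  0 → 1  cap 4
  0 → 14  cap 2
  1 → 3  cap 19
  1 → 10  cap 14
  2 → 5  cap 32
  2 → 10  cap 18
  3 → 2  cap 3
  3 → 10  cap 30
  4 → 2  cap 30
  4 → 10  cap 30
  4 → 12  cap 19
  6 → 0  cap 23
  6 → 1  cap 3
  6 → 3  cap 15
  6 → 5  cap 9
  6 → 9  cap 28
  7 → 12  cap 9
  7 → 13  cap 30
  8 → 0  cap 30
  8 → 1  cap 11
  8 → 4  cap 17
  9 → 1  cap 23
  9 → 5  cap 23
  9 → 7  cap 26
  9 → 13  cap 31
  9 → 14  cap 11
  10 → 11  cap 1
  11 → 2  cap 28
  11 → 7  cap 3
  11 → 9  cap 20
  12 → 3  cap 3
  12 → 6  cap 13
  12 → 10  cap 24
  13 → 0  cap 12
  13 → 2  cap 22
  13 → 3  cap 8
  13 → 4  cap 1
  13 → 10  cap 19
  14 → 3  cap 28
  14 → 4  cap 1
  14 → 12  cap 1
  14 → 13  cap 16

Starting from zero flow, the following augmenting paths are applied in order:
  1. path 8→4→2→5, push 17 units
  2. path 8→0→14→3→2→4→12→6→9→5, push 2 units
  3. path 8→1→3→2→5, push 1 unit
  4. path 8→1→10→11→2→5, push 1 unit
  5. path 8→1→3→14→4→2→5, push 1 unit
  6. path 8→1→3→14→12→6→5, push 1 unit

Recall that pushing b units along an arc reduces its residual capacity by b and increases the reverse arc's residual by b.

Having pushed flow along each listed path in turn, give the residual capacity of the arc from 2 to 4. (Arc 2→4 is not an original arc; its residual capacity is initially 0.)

after path 1 (8→4→2→5, push 17): res(2,4)=17
after path 2 (8→0→14→3→2→4→12→6→9→5, push 2): res(2,4)=15
after path 3 (8→1→3→2→5, push 1): res(2,4)=15
after path 4 (8→1→10→11→2→5, push 1): res(2,4)=15
after path 5 (8→1→3→14→4→2→5, push 1): res(2,4)=16
after path 6 (8→1→3→14→12→6→5, push 1): res(2,4)=16

Residual capacity of (2,4): 16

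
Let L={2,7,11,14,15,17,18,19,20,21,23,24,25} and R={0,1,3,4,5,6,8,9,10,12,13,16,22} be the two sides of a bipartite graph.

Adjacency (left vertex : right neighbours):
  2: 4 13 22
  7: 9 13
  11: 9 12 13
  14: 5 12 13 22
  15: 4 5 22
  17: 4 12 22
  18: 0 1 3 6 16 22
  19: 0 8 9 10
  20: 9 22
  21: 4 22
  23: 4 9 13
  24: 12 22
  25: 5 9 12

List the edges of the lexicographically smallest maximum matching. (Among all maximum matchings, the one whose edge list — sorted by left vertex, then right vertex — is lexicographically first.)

|M| = 8 (so the lex-smallest maximum matching has 8 edges)
process left vertices in ascending order; for each, take the smallest-labelled available neighbour that still permits 8 edges overall, or leave it unmatched if none does
lex-smallest matching: {2-4, 7-9, 11-12, 14-5, 15-22, 18-0, 19-8, 23-13}

Lex-smallest maximum matching: {(2,4), (7,9), (11,12), (14,5), (15,22), (18,0), (19,8), (23,13)}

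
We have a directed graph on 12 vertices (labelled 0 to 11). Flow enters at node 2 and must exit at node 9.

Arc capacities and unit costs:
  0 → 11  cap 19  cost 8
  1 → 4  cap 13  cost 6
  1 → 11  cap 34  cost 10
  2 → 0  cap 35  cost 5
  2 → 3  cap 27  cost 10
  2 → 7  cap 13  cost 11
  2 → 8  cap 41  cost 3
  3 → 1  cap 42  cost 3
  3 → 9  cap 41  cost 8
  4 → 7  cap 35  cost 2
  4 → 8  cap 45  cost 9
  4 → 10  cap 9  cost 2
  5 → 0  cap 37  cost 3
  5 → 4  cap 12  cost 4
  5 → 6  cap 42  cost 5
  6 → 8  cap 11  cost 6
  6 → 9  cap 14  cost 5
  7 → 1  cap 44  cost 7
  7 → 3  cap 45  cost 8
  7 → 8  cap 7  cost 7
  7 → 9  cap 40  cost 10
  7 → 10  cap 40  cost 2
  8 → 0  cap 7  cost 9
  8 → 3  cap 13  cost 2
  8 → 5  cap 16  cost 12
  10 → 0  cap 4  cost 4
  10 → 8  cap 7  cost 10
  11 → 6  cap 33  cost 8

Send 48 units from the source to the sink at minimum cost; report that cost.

Minimum cost for 48 units: 823

shortest-cost path #1: 2→8→3→9 push 13 @ unit cost 13 (adds 169)
shortest-cost path #2: 2→3→9 push 27 @ unit cost 18 (adds 486)
shortest-cost path #3: 2→7→9 push 8 @ unit cost 21 (adds 168)
total cost = 823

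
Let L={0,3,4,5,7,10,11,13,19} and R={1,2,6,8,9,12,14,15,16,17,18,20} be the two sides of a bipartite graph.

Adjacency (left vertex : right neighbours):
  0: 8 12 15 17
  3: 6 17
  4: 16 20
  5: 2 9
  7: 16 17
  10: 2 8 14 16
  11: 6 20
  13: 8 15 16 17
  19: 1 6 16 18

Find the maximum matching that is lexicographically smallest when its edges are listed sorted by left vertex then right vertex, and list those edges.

|M| = 9 (so the lex-smallest maximum matching has 9 edges)
process left vertices in ascending order; for each, take the smallest-labelled available neighbour that still permits 9 edges overall, or leave it unmatched if none does
lex-smallest matching: {0-8, 3-6, 4-16, 5-2, 7-17, 10-14, 11-20, 13-15, 19-1}

Lex-smallest maximum matching: {(0,8), (3,6), (4,16), (5,2), (7,17), (10,14), (11,20), (13,15), (19,1)}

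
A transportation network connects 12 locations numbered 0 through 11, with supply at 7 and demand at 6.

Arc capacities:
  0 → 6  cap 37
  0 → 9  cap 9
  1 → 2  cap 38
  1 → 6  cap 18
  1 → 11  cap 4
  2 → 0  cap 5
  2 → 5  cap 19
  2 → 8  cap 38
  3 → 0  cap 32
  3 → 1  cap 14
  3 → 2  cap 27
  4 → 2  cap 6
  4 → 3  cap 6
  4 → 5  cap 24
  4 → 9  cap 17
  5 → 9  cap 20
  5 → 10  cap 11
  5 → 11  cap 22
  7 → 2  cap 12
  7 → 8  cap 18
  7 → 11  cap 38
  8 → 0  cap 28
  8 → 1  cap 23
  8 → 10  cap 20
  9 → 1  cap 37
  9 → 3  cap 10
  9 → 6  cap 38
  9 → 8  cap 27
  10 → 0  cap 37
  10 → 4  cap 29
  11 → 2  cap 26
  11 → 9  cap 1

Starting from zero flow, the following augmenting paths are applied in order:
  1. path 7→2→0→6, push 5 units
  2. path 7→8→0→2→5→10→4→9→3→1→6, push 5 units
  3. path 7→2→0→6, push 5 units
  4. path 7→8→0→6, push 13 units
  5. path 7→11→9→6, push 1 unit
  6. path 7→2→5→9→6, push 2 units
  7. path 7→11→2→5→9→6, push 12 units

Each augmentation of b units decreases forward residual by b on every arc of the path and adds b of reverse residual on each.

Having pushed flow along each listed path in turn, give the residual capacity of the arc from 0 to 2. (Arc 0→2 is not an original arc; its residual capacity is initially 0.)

after path 1 (7→2→0→6, push 5): res(0,2)=5
after path 2 (7→8→0→2→5→10→4→9→3→1→6, push 5): res(0,2)=0
after path 3 (7→2→0→6, push 5): res(0,2)=5
after path 4 (7→8→0→6, push 13): res(0,2)=5
after path 5 (7→11→9→6, push 1): res(0,2)=5
after path 6 (7→2→5→9→6, push 2): res(0,2)=5
after path 7 (7→11→2→5→9→6, push 12): res(0,2)=5

Residual capacity of (0,2): 5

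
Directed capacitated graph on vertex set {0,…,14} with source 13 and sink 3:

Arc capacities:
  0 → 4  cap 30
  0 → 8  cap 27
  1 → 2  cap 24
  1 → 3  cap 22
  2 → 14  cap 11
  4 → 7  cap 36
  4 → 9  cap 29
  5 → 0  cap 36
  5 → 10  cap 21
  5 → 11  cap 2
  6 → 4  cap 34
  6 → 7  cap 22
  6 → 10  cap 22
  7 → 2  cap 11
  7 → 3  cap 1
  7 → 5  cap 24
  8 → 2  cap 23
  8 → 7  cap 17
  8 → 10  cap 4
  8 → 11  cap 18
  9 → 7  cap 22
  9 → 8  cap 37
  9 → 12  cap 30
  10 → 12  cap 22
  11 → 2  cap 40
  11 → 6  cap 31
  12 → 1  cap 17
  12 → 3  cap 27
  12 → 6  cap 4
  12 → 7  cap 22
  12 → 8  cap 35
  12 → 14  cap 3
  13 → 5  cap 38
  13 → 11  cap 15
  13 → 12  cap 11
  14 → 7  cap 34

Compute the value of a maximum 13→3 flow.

Maximum flow value: 45

augment #1: 13→12→3 bottleneck 11, total now 11
augment #2: 13→5→10→12→3 bottleneck 16, total now 27
augment #3: 13→11→6→7→3 bottleneck 1, total now 28
augment #4: 13→5→10→12→1→3 bottleneck 5, total now 33
augment #5: 13→11→6→10→12→1→3 bottleneck 1, total now 34
augment #6: 13→5→0→4→9→12→1→3 bottleneck 11, total now 45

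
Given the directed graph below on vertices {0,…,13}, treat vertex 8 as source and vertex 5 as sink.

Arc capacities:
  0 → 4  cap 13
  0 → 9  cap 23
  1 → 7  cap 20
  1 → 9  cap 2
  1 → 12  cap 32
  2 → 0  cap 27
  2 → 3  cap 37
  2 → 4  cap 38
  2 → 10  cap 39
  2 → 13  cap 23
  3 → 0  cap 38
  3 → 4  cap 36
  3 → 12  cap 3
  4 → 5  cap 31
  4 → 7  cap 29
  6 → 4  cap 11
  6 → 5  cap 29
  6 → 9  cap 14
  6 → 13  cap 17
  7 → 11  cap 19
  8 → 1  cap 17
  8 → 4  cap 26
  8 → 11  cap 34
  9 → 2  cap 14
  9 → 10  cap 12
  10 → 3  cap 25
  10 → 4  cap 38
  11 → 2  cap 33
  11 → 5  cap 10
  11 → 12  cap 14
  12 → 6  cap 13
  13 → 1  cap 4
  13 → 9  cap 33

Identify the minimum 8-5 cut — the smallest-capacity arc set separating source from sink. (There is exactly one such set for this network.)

Min-cut arcs: {(4,5), (11,5), (12,6)} (total capacity 54)

augment #1: 8→4→5 push 26
augment #2: 8→11→5 push 10
augment #3: 8→1→12→6→5 push 13
augment #4: 8→11→2→4→5 push 5
max flow = 54; residual-reachable set from 8 gives S-side
cut edges (S→T): {(4,5), (11,5), (12,6)} total cap 54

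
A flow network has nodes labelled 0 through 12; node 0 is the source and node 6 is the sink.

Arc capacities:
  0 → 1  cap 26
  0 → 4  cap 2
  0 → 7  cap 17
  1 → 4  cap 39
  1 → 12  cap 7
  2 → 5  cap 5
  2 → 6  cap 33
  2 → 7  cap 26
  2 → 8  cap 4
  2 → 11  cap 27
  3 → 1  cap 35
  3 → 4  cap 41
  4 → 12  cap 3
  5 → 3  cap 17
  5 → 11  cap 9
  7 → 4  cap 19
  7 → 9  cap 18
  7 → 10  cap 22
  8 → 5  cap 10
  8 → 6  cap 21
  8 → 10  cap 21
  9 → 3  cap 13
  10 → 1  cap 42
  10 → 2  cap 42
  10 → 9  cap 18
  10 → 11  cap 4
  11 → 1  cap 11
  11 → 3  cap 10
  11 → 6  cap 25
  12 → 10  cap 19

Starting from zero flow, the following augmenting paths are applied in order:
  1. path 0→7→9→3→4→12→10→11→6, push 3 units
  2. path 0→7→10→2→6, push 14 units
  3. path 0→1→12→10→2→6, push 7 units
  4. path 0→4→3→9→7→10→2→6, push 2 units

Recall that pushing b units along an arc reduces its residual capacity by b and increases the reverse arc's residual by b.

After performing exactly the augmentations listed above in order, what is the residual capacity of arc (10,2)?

Residual capacity of (10,2): 19

after path 1 (0→7→9→3→4→12→10→11→6, push 3): res(10,2)=42
after path 2 (0→7→10→2→6, push 14): res(10,2)=28
after path 3 (0→1→12→10→2→6, push 7): res(10,2)=21
after path 4 (0→4→3→9→7→10→2→6, push 2): res(10,2)=19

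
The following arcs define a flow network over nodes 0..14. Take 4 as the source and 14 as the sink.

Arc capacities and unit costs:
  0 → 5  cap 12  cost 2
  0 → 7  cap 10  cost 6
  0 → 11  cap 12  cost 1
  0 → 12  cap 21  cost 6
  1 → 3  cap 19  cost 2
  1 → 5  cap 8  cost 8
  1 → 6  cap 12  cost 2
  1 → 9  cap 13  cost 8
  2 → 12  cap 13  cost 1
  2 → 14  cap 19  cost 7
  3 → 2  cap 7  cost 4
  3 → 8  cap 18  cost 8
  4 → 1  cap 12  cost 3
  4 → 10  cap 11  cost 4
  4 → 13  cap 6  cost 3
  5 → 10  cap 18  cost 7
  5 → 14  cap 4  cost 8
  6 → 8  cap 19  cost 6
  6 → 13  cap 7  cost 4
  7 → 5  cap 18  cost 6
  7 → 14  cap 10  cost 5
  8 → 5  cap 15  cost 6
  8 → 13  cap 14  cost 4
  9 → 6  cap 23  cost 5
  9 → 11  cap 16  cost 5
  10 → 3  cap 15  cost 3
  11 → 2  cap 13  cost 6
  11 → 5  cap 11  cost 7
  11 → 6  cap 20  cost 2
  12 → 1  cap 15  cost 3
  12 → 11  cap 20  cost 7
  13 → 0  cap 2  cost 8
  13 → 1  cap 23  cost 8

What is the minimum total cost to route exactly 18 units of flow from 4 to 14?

shortest-cost path #1: 4→1→3→2→14 push 7 @ unit cost 16 (adds 112)
shortest-cost path #2: 4→1→5→14 push 4 @ unit cost 19 (adds 76)
shortest-cost path #3: 4→13→0→7→14 push 2 @ unit cost 22 (adds 44)
shortest-cost path #4: 4→1→9→11→2→14 push 1 @ unit cost 29 (adds 29)
shortest-cost path #5: 4→10→3→1→9→11→2→14 push 4 @ unit cost 31 (adds 124)
total cost = 385

Minimum cost for 18 units: 385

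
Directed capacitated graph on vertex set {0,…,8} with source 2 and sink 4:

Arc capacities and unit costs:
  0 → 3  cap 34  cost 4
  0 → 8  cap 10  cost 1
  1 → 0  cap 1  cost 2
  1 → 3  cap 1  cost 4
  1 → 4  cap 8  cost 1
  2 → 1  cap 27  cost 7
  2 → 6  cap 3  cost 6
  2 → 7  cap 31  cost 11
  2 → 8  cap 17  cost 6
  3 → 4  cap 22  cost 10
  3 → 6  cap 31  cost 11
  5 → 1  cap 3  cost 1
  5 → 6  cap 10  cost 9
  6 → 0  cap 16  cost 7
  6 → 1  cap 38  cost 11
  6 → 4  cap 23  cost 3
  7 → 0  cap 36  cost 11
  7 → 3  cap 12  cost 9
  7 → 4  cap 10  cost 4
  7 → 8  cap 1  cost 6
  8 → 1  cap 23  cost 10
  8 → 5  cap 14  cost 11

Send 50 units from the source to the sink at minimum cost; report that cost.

shortest-cost path #1: 2→1→4 push 8 @ unit cost 8 (adds 64)
shortest-cost path #2: 2→6→4 push 3 @ unit cost 9 (adds 27)
shortest-cost path #3: 2→7→4 push 10 @ unit cost 15 (adds 150)
shortest-cost path #4: 2→1→3→4 push 1 @ unit cost 21 (adds 21)
shortest-cost path #5: 2→1→0→3→4 push 1 @ unit cost 23 (adds 23)
shortest-cost path #6: 2→8→5→6→4 push 10 @ unit cost 29 (adds 290)
shortest-cost path #7: 2→7→3→4 push 12 @ unit cost 30 (adds 360)
shortest-cost path #8: 2→7→0→3→4 push 5 @ unit cost 36 (adds 180)
total cost = 1115

Minimum cost for 50 units: 1115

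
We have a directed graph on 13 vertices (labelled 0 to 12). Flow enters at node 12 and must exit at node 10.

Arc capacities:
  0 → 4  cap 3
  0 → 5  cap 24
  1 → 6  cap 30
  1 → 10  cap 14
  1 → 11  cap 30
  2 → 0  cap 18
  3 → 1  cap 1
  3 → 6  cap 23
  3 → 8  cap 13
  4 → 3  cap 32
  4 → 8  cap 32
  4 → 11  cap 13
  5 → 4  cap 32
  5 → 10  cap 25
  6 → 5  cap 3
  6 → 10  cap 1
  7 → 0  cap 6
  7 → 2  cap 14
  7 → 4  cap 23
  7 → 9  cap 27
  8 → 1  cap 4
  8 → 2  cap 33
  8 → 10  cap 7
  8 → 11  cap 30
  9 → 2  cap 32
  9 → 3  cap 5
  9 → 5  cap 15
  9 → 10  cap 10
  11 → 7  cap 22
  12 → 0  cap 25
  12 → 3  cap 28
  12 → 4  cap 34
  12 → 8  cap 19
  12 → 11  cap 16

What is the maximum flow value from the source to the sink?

Maximum flow value: 48

augment #1: 12→8→10 bottleneck 7, total now 7
augment #2: 12→0→5→10 bottleneck 24, total now 31
augment #3: 12→3→1→10 bottleneck 1, total now 32
augment #4: 12→3→6→10 bottleneck 1, total now 33
augment #5: 12→8→1→10 bottleneck 4, total now 37
augment #6: 12→3→6→5→10 bottleneck 1, total now 38
augment #7: 12→11→7→9→10 bottleneck 10, total now 48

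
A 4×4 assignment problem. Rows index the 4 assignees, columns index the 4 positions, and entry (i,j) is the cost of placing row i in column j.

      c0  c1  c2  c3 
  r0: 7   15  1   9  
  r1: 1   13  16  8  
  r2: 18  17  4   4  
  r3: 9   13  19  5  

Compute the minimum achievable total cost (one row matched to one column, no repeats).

Minimum assignment cost: 19

optimal assignment: row0→col2 (cost 1), row1→col0 (cost 1), row2→col3 (cost 4), row3→col1 (cost 13)
total = 1 + 1 + 4 + 13 = 19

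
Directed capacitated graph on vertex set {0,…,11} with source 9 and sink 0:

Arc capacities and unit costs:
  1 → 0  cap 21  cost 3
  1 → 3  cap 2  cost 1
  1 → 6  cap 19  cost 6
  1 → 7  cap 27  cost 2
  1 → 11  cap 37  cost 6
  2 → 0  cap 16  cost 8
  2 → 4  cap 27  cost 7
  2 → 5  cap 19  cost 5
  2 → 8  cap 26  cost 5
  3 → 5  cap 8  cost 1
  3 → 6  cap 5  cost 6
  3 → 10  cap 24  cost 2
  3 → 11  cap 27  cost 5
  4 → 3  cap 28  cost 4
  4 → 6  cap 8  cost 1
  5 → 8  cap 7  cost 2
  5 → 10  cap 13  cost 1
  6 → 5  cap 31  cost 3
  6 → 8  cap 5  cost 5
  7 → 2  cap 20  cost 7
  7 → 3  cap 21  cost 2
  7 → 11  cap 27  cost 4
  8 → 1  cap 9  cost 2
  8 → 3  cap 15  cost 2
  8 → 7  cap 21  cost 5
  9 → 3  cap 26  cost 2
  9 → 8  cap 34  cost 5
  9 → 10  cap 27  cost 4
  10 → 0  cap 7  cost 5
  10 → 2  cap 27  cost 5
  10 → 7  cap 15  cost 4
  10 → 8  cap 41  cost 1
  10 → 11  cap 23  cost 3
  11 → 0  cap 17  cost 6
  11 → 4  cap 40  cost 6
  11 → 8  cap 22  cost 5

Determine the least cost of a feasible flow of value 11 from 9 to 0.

Minimum cost for 11 units: 103

shortest-cost path #1: 9→10→0 push 7 @ unit cost 9 (adds 63)
shortest-cost path #2: 9→8→1→0 push 4 @ unit cost 10 (adds 40)
total cost = 103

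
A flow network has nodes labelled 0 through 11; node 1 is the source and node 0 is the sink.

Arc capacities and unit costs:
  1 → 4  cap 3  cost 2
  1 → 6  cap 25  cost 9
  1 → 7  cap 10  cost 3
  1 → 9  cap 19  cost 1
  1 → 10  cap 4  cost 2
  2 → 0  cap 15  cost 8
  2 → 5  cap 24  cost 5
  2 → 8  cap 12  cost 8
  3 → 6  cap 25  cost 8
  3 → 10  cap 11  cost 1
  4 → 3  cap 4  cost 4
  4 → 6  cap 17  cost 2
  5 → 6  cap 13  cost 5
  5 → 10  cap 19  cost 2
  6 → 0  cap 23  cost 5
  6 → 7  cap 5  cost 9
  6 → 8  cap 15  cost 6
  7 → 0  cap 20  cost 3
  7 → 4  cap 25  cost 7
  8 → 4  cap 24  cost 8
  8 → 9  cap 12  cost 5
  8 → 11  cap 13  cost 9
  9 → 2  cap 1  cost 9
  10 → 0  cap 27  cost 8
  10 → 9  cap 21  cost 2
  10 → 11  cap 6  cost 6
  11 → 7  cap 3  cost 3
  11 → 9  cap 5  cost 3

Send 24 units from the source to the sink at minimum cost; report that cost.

shortest-cost path #1: 1→7→0 push 10 @ unit cost 6 (adds 60)
shortest-cost path #2: 1→4→6→0 push 3 @ unit cost 9 (adds 27)
shortest-cost path #3: 1→10→0 push 4 @ unit cost 10 (adds 40)
shortest-cost path #4: 1→6→0 push 7 @ unit cost 14 (adds 98)
total cost = 225

Minimum cost for 24 units: 225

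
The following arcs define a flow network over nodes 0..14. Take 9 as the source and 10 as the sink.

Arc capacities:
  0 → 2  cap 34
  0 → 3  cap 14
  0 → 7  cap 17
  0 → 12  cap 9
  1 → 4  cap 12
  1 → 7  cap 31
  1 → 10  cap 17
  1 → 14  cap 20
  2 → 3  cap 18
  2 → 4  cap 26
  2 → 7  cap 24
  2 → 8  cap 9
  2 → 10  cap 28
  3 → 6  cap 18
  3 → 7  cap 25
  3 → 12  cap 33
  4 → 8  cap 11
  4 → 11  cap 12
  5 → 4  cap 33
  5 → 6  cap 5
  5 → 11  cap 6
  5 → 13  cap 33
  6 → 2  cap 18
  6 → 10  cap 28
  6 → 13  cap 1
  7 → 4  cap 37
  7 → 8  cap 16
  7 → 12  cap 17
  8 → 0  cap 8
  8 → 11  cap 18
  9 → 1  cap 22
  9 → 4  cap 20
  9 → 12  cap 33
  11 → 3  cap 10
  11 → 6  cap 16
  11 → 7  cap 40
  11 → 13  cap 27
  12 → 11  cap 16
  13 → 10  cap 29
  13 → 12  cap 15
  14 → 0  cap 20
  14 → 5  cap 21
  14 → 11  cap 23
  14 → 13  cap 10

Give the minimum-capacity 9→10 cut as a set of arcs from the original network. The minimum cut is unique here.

Min-cut arcs: {(9,1), (9,4), (12,11)} (total capacity 58)

augment #1: 9→1→10 push 17
augment #2: 9→1→14→13→10 push 5
augment #3: 9→4→11→6→10 push 12
augment #4: 9→12→11→6→10 push 4
augment #5: 9→12→11→13→10 push 12
augment #6: 9→4→8→0→2→10 push 8
max flow = 58; residual-reachable set from 9 gives S-side
cut edges (S→T): {(9,1), (9,4), (12,11)} total cap 58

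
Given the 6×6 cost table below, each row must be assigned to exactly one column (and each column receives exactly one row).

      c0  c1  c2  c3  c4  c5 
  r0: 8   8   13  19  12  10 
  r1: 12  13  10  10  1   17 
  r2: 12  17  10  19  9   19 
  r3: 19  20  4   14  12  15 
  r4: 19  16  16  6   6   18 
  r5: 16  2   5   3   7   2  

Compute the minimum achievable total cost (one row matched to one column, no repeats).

optimal assignment: row0→col1 (cost 8), row1→col4 (cost 1), row2→col0 (cost 12), row3→col2 (cost 4), row4→col3 (cost 6), row5→col5 (cost 2)
total = 8 + 1 + 12 + 4 + 6 + 2 = 33

Minimum assignment cost: 33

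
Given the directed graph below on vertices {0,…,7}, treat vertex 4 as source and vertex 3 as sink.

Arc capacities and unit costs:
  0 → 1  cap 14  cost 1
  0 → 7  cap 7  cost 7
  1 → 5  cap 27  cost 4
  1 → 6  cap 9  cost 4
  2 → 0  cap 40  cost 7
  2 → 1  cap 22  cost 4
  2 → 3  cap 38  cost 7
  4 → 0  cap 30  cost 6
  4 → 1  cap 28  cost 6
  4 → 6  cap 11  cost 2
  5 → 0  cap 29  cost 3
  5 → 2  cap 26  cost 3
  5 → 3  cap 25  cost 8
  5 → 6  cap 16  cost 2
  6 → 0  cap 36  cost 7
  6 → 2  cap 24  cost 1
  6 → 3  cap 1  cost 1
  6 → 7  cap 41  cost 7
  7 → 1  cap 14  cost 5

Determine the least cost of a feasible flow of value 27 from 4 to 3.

shortest-cost path #1: 4→6→3 push 1 @ unit cost 3 (adds 3)
shortest-cost path #2: 4→6→2→3 push 10 @ unit cost 10 (adds 100)
shortest-cost path #3: 4→1→5→3 push 16 @ unit cost 18 (adds 288)
total cost = 391

Minimum cost for 27 units: 391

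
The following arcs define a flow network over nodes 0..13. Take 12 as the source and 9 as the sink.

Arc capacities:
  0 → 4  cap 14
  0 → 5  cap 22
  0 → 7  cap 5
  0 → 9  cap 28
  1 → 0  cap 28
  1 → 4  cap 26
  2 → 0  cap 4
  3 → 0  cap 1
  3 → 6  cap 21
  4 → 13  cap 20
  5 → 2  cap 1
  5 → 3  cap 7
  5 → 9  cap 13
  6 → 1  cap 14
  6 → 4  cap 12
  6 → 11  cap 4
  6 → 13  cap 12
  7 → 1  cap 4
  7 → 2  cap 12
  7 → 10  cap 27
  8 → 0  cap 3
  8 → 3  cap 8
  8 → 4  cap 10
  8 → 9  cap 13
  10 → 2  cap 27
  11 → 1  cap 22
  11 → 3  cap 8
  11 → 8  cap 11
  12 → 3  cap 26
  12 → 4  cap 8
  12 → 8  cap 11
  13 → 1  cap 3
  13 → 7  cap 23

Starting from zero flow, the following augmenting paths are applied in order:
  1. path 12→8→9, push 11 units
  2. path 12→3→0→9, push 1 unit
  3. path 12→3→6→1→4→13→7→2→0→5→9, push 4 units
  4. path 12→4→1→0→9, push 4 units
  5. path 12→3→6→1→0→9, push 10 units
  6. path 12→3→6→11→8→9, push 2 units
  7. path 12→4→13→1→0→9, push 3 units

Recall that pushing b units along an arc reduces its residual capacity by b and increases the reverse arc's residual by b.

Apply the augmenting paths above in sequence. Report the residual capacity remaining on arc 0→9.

after path 1 (12→8→9, push 11): res(0,9)=28
after path 2 (12→3→0→9, push 1): res(0,9)=27
after path 3 (12→3→6→1→4→13→7→2→0→5→9, push 4): res(0,9)=27
after path 4 (12→4→1→0→9, push 4): res(0,9)=23
after path 5 (12→3→6→1→0→9, push 10): res(0,9)=13
after path 6 (12→3→6→11→8→9, push 2): res(0,9)=13
after path 7 (12→4→13→1→0→9, push 3): res(0,9)=10

Residual capacity of (0,9): 10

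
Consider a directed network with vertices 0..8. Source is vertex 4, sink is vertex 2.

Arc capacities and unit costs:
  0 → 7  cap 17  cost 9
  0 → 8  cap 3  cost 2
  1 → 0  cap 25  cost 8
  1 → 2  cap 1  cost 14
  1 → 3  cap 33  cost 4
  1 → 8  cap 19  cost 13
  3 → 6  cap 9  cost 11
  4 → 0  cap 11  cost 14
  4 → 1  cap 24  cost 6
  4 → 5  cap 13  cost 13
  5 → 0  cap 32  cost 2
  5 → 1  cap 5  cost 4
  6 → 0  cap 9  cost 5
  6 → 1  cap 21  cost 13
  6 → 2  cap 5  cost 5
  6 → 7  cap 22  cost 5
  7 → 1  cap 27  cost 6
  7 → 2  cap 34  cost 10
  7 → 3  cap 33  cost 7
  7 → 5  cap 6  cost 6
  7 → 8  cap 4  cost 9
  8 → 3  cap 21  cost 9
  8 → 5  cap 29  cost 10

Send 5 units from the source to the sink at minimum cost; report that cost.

shortest-cost path #1: 4→1→2 push 1 @ unit cost 20 (adds 20)
shortest-cost path #2: 4→1→3→6→2 push 4 @ unit cost 26 (adds 104)
total cost = 124

Minimum cost for 5 units: 124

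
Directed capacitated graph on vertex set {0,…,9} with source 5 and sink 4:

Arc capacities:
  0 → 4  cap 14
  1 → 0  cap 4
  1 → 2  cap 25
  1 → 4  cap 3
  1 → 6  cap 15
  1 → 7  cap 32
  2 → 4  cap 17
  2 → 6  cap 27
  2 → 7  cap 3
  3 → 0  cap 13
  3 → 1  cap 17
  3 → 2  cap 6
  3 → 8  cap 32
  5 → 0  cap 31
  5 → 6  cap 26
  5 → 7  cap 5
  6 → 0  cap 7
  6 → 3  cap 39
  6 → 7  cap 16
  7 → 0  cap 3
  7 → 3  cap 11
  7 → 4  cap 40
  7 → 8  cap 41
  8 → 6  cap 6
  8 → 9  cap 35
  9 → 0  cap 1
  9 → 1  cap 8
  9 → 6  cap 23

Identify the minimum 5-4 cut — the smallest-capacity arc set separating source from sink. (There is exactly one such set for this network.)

Min-cut arcs: {(0,4), (5,6), (5,7)} (total capacity 45)

augment #1: 5→0→4 push 14
augment #2: 5→7→4 push 5
augment #3: 5→6→7→4 push 16
augment #4: 5→6→3→1→4 push 3
augment #5: 5→6→3→2→4 push 6
augment #6: 5→6→3→1→2→4 push 1
max flow = 45; residual-reachable set from 5 gives S-side
cut edges (S→T): {(0,4), (5,6), (5,7)} total cap 45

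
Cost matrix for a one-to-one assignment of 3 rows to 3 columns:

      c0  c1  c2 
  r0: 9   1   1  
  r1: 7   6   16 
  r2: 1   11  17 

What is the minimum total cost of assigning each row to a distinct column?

Minimum assignment cost: 8

optimal assignment: row0→col2 (cost 1), row1→col1 (cost 6), row2→col0 (cost 1)
total = 1 + 6 + 1 = 8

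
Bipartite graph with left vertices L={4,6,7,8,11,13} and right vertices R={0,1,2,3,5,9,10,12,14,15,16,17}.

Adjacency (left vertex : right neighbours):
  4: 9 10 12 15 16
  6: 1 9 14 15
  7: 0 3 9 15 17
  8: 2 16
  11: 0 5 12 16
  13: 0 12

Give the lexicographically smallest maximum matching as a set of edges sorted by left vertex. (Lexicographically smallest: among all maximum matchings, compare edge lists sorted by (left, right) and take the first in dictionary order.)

Lex-smallest maximum matching: {(4,9), (6,1), (7,0), (8,2), (11,5), (13,12)}

|M| = 6 (so the lex-smallest maximum matching has 6 edges)
process left vertices in ascending order; for each, take the smallest-labelled available neighbour that still permits 6 edges overall, or leave it unmatched if none does
lex-smallest matching: {4-9, 6-1, 7-0, 8-2, 11-5, 13-12}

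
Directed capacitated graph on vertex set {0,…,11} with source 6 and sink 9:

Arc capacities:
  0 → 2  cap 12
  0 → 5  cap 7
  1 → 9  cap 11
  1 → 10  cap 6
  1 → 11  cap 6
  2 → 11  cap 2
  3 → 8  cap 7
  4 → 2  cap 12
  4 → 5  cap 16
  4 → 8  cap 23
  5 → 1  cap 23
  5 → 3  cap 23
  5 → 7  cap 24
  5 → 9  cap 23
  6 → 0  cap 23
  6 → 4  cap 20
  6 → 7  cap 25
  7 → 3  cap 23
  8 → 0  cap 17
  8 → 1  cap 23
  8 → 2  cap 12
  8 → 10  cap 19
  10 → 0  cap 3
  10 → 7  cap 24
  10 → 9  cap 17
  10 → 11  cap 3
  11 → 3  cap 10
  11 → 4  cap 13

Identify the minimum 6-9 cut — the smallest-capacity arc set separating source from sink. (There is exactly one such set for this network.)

Min-cut arcs: {(0,5), (2,11), (3,8), (6,4)} (total capacity 36)

augment #1: 6→0→5→9 push 7
augment #2: 6→4→5→9 push 16
augment #3: 6→4→8→1→9 push 4
augment #4: 6→7→3→8→1→9 push 7
augment #5: 6→0→2→11→4→8→10→9 push 2
max flow = 36; residual-reachable set from 6 gives S-side
cut edges (S→T): {(0,5), (2,11), (3,8), (6,4)} total cap 36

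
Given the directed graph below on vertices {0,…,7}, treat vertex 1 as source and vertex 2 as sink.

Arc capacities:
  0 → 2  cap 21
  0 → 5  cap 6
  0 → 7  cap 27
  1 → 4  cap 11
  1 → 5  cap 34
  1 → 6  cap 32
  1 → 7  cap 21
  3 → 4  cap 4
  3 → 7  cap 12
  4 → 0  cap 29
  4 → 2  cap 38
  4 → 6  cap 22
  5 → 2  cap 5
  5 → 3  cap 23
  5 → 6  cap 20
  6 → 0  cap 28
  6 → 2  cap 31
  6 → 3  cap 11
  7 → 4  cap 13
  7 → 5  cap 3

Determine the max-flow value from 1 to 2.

augment #1: 1→4→2 bottleneck 11, total now 11
augment #2: 1→5→2 bottleneck 5, total now 16
augment #3: 1→6→2 bottleneck 31, total now 47
augment #4: 1→6→0→2 bottleneck 1, total now 48
augment #5: 1→7→4→2 bottleneck 13, total now 61
augment #6: 1→5→3→4→2 bottleneck 4, total now 65
augment #7: 1→5→6→0→2 bottleneck 20, total now 85

Maximum flow value: 85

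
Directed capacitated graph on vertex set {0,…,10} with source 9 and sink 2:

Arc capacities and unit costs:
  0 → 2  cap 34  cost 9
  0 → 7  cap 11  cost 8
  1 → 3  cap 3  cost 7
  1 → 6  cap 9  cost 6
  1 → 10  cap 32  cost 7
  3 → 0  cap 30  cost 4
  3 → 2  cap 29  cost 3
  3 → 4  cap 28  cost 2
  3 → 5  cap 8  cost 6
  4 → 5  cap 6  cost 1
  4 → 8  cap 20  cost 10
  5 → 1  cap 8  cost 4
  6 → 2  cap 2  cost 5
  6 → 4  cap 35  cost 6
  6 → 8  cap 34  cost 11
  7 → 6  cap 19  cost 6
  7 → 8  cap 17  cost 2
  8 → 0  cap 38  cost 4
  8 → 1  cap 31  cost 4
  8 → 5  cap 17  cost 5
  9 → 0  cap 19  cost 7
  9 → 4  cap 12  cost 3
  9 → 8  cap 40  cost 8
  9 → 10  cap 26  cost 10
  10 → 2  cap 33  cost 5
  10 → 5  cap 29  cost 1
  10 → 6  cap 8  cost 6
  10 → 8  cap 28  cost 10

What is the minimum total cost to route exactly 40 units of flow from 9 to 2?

Minimum cost for 40 units: 614

shortest-cost path #1: 9→10→2 push 26 @ unit cost 15 (adds 390)
shortest-cost path #2: 9→0→2 push 14 @ unit cost 16 (adds 224)
total cost = 614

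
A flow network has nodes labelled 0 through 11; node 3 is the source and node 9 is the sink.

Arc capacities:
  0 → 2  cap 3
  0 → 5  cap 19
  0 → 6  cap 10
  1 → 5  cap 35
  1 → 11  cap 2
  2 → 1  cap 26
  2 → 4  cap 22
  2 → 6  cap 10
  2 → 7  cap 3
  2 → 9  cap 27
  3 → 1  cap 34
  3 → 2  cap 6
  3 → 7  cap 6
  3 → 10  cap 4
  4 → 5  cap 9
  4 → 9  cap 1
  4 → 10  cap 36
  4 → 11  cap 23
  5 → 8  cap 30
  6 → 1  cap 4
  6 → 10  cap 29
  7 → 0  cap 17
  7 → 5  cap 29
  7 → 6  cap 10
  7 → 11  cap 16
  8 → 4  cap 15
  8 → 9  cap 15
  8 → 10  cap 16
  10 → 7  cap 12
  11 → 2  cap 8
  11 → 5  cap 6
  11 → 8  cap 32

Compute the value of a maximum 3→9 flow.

Maximum flow value: 33

augment #1: 3→2→9 bottleneck 6, total now 6
augment #2: 3→1→5→8→9 bottleneck 15, total now 21
augment #3: 3→1→11→2→9 bottleneck 2, total now 23
augment #4: 3→7→0→2→9 bottleneck 3, total now 26
augment #5: 3→7→11→2→9 bottleneck 3, total now 29
augment #6: 3→1→5→8→4→9 bottleneck 1, total now 30
augment #7: 3→10→7→11→2→9 bottleneck 3, total now 33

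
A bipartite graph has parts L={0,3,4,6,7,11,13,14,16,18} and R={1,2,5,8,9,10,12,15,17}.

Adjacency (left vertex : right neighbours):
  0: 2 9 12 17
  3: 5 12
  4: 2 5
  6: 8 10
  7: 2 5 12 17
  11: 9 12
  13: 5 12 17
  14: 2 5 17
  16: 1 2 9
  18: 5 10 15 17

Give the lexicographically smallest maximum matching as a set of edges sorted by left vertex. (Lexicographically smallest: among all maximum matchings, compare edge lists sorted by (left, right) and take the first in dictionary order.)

Lex-smallest maximum matching: {(0,2), (3,5), (6,8), (7,12), (11,9), (13,17), (16,1), (18,10)}

|M| = 8 (so the lex-smallest maximum matching has 8 edges)
process left vertices in ascending order; for each, take the smallest-labelled available neighbour that still permits 8 edges overall, or leave it unmatched if none does
lex-smallest matching: {0-2, 3-5, 6-8, 7-12, 11-9, 13-17, 16-1, 18-10}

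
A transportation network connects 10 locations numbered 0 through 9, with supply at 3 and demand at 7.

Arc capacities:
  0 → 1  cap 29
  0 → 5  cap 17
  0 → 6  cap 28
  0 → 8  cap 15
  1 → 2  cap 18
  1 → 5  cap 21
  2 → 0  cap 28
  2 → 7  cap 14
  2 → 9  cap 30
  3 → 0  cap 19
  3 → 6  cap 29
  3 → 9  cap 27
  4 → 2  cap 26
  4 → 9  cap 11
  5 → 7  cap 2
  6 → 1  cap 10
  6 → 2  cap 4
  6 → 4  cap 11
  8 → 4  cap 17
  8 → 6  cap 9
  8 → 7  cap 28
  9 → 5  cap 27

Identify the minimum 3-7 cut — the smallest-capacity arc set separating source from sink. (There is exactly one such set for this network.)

augment #1: 3→0→5→7 push 2
augment #2: 3→0→8→7 push 15
augment #3: 3→6→2→7 push 4
augment #4: 3→0→1→2→7 push 2
augment #5: 3→6→1→2→7 push 8
max flow = 31; residual-reachable set from 3 gives S-side
cut edges (S→T): {(0,8), (2,7), (5,7)} total cap 31

Min-cut arcs: {(0,8), (2,7), (5,7)} (total capacity 31)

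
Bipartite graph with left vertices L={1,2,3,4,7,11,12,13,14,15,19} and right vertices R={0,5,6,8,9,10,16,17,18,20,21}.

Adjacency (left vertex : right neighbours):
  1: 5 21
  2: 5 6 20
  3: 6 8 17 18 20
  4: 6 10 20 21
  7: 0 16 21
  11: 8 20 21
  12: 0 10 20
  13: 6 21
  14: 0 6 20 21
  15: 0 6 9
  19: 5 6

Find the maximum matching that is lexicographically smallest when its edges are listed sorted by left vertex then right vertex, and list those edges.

|M| = 10 (so the lex-smallest maximum matching has 10 edges)
process left vertices in ascending order; for each, take the smallest-labelled available neighbour that still permits 10 edges overall, or leave it unmatched if none does
lex-smallest matching: {1-5, 2-6, 3-17, 4-10, 7-16, 11-8, 12-0, 13-21, 14-20, 15-9}

Lex-smallest maximum matching: {(1,5), (2,6), (3,17), (4,10), (7,16), (11,8), (12,0), (13,21), (14,20), (15,9)}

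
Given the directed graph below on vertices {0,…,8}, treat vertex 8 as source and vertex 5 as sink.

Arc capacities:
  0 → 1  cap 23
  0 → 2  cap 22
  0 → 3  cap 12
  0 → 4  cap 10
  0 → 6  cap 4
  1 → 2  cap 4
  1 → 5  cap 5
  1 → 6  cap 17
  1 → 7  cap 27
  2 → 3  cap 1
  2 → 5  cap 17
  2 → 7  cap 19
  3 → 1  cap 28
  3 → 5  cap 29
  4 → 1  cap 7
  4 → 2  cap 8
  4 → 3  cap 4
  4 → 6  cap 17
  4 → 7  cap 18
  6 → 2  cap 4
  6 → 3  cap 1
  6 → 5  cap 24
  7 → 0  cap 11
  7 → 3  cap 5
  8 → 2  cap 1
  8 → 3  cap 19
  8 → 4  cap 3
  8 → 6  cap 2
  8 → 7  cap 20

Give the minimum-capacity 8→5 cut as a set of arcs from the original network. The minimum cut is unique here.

augment #1: 8→2→5 push 1
augment #2: 8→3→5 push 19
augment #3: 8→6→5 push 2
augment #4: 8→4→1→5 push 3
augment #5: 8→7→3→5 push 5
augment #6: 8→7→0→1→5 push 2
augment #7: 8→7→0→2→5 push 9
max flow = 41; residual-reachable set from 8 gives S-side
cut edges (S→T): {(7,0), (7,3), (8,2), (8,3), (8,4), (8,6)} total cap 41

Min-cut arcs: {(7,0), (7,3), (8,2), (8,3), (8,4), (8,6)} (total capacity 41)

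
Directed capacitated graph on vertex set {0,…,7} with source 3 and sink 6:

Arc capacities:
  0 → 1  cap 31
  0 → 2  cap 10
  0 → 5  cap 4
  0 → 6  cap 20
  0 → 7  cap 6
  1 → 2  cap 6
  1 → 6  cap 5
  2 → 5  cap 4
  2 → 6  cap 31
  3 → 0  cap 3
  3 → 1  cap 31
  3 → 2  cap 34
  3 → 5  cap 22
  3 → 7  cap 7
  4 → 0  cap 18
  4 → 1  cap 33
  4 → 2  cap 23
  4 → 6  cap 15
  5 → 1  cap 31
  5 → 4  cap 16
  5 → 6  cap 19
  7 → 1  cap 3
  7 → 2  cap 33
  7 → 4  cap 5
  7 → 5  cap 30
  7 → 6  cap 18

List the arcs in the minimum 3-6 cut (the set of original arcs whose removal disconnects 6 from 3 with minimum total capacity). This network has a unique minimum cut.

augment #1: 3→0→6 push 3
augment #2: 3→1→6 push 5
augment #3: 3→2→6 push 31
augment #4: 3→5→6 push 19
augment #5: 3→7→6 push 7
augment #6: 3→5→4→6 push 3
augment #7: 3→2→5→4→6 push 3
augment #8: 3→1→2→5→4→6 push 1
max flow = 72; residual-reachable set from 3 gives S-side
cut edges (S→T): {(1,6), (2,5), (2,6), (3,0), (3,5), (3,7)} total cap 72

Min-cut arcs: {(1,6), (2,5), (2,6), (3,0), (3,5), (3,7)} (total capacity 72)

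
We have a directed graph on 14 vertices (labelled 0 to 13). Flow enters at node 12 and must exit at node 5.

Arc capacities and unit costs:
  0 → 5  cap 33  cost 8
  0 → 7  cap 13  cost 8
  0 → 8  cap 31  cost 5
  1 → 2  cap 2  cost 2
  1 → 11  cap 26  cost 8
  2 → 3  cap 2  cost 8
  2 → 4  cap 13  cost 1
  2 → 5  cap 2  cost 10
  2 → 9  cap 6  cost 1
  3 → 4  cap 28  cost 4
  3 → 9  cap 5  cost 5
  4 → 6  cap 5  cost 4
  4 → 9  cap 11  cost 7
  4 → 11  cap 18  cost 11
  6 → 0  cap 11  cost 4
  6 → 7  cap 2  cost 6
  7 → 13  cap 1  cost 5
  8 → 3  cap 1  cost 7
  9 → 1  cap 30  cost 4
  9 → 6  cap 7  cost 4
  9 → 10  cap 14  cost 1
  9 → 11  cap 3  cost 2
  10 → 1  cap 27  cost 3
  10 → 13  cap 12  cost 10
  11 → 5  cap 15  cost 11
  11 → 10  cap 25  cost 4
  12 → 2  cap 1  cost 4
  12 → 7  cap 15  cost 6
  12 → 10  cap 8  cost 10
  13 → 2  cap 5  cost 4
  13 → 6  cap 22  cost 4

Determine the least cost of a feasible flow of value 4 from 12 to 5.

shortest-cost path #1: 12→2→5 push 1 @ unit cost 14 (adds 14)
shortest-cost path #2: 12→7→13→2→5 push 1 @ unit cost 25 (adds 25)
shortest-cost path #3: 12→10→1→2→13→6→0→5 push 1 @ unit cost 27 (adds 27)
shortest-cost path #4: 12→10→1→2→9→11→5 push 1 @ unit cost 29 (adds 29)
total cost = 95

Minimum cost for 4 units: 95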